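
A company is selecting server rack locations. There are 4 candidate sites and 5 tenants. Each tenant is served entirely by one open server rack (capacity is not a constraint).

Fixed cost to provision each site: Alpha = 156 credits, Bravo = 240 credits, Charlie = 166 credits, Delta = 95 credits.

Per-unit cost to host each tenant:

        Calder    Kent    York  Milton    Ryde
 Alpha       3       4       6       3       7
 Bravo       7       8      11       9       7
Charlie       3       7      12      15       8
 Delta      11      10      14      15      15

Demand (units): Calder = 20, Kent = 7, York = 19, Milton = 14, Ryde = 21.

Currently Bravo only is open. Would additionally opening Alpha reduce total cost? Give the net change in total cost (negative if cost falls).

Current service cost with {Bravo}: 678.
Adding Alpha: each tenant re-picks its cheapest; new service cost 391, saving 287.
Extra fixed cost: 156. Net change = 156 − 287 = -131.
(Totals: 918 → 787.)

Yes — net change −131 (cost falls by 131).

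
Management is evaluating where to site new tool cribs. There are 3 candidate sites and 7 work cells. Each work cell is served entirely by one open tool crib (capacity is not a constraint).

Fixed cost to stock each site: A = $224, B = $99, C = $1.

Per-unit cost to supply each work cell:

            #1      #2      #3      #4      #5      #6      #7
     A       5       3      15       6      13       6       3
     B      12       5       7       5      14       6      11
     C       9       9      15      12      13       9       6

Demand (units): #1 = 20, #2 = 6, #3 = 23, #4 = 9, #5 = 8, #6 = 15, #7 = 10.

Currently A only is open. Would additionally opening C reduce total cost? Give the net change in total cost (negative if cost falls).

Current service cost with {A}: 741.
Adding C: each work cell re-picks its cheapest; new service cost 741, saving 0.
Extra fixed cost: 1. Net change = 1 − 0 = 1.
(Totals: 965 → 966.)

No — net change +1 (cost rises by 1).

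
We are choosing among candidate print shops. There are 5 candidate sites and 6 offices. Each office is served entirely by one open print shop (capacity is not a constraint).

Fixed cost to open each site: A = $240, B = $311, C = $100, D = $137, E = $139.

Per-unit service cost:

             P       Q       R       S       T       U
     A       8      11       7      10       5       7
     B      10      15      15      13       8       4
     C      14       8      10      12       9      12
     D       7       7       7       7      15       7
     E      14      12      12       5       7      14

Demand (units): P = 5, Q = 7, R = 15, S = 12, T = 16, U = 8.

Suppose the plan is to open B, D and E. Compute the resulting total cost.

Each office is assigned to its cheapest site among the open ones.
{B, D, E}: P→D 7·5=35, Q→D 7·7=49, R→D 7·15=105, S→E 5·12=60, T→E 7·16=112, U→B 4·8=32. Service 393; fixed 587; total 980.

Total cost: 980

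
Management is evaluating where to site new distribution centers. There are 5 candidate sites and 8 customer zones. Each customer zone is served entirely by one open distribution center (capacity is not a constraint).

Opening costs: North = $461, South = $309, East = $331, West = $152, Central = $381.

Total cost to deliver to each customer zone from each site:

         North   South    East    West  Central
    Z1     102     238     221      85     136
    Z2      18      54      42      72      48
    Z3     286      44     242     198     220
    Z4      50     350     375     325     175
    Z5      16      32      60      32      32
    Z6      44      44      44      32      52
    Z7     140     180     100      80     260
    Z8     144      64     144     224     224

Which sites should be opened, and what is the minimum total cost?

Open South and West; minimum total cost 1177.

For any fixed open set, each customer zone goes to its cheapest open site; total = fixed + service.
{South, West}: Z1→West 85, Z2→South 54, Z3→South 44, Z4→West 325, Z5→South 32, Z6→West 32, Z7→West 80, Z8→South 64. Service 716; fixed 461; total 1177.
{West}: service 1048 + fixed 152 = 1200
{North, West}: service 623 + fixed 613 = 1236
{North, South, East, West, Central}: service 389 + fixed 1634 = 2023
No other subset beats 1177.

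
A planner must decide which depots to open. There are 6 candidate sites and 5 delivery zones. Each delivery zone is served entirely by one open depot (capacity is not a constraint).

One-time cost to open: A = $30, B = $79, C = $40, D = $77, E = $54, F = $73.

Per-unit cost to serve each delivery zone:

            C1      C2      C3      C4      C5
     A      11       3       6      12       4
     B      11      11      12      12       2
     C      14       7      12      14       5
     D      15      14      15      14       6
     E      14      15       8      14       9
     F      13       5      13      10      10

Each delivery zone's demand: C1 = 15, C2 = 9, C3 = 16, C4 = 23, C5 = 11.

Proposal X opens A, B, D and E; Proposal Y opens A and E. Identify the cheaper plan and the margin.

Proposal X: {A, B, D, E}: C1→A 11·15=165, C2→A 3·9=27, C3→A 6·16=96, C4→A 12·23=276, C5→B 2·11=22. Service 586; fixed 240; total 826.
Proposal Y: {A, E}: C1→A 11·15=165, C2→A 3·9=27, C3→A 6·16=96, C4→A 12·23=276, C5→A 4·11=44. Service 608; fixed 84; total 692.
Difference: |826 − 692| = 134.

Proposal Y is cheaper by 134.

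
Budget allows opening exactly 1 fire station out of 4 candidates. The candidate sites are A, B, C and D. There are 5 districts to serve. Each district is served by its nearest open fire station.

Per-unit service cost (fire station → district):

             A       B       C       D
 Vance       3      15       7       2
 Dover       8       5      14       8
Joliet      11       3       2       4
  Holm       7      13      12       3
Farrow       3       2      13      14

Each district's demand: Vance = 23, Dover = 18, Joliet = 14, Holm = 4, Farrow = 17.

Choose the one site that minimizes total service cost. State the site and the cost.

With exactly 1 open, each district uses its cheapest among the chosen.
{A}: Vance→A 3·23=69, Dover→A 8·18=144, Joliet→A 11·14=154, Holm→A 7·4=28, Farrow→A 3·17=51. Service cost 446.
{D}: service cost 496
{B}: service cost 563
Among all 4 size-1 choices, {A} is lowest.

Choose A only; total service cost 446.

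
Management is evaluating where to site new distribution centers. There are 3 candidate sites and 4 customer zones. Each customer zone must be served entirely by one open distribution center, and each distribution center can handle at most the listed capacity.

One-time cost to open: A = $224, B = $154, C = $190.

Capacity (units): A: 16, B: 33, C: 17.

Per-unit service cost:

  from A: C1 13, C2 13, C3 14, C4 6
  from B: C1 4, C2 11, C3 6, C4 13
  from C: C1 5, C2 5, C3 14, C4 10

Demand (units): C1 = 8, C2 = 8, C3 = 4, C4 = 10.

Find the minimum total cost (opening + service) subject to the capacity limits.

Minimum total cost: 428

Open {B}: C1→B 4·8=32, C2→B 11·8=88, C3→B 6·4=24, C4→B 13·10=130.
Loads: B carries 30/33. Service 274; fixed 154; total 428.
Next best feasible plan costs 570.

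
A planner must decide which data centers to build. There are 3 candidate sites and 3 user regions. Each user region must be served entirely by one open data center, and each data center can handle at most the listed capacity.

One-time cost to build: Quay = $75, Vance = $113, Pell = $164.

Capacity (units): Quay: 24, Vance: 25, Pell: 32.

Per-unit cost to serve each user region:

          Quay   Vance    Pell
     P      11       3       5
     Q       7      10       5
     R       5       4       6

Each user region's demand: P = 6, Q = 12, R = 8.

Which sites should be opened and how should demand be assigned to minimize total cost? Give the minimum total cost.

Open {Pell}: P→Pell 5·6=30, Q→Pell 5·12=60, R→Pell 6·8=48.
Loads: Pell carries 26/32. Service 138; fixed 164; total 302.
Next best feasible plan costs 322.

Minimum total cost: 302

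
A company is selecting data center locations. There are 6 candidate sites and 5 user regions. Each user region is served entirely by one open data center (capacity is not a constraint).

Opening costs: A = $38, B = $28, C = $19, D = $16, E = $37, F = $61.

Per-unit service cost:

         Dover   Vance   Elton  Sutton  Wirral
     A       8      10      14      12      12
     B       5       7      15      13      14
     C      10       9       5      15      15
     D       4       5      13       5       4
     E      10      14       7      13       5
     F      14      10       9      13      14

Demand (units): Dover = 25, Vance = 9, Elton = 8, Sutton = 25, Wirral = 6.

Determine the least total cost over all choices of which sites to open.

Minimum total cost: 369

For any fixed open set, each user region goes to its cheapest open site; total = fixed + service.
{C, D}: Dover→D 4·25=100, Vance→D 5·9=45, Elton→C 5·8=40, Sutton→D 5·25=125, Wirral→D 4·6=24. Service 334; fixed 35; total 369.
{B, C, D}: service 334 + fixed 63 = 397
{D, E}: Dover→D 4·25=100, Vance→D 5·9=45, Elton→E 7·8=56, Sutton→D 5·25=125, Wirral→D 4·6=24. Service 350; fixed 53; total 403.
{A, B, C, D, E, F}: Dover→D 4·25=100, Vance→D 5·9=45, Elton→C 5·8=40, Sutton→D 5·25=125, Wirral→D 4·6=24. Service 334; fixed 199; total 533.
No other subset beats 369.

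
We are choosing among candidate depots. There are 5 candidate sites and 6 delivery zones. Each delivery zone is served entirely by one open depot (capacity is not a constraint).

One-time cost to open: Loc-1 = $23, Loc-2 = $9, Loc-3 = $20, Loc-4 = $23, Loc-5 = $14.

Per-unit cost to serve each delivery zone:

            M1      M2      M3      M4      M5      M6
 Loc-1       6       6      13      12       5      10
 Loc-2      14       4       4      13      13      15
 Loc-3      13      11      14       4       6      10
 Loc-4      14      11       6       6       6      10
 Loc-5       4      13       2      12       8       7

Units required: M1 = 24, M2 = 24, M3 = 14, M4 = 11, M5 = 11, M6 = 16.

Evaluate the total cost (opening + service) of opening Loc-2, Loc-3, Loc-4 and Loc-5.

Total cost: 508

Each delivery zone is assigned to its cheapest site among the open ones.
{Loc-2, Loc-3, Loc-4, Loc-5}: M1→Loc-5 4·24=96, M2→Loc-2 4·24=96, M3→Loc-5 2·14=28, M4→Loc-3 4·11=44, M5→Loc-3 6·11=66, M6→Loc-5 7·16=112. Service 442; fixed 66; total 508.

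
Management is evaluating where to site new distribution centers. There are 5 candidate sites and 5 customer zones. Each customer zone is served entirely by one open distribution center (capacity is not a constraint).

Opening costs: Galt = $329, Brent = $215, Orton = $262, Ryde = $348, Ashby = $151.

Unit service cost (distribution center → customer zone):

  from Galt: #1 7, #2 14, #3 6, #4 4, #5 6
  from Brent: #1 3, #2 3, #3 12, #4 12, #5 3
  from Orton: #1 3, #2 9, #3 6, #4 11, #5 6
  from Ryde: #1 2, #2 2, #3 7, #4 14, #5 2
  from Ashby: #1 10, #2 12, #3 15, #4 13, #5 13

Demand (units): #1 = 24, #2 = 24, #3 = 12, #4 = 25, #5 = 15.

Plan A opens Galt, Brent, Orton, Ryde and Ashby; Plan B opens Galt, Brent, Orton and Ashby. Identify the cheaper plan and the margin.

Plan A: {Galt, Brent, Orton, Ryde, Ashby}: #1→Ryde 2·24=48, #2→Ryde 2·24=48, #3→Galt 6·12=72, #4→Galt 4·25=100, #5→Ryde 2·15=30. Service 298; fixed 1305; total 1603.
Plan B: {Galt, Brent, Orton, Ashby}: #1→Brent 3·24=72, #2→Brent 3·24=72, #3→Galt 6·12=72, #4→Galt 4·25=100, #5→Brent 3·15=45. Service 361; fixed 957; total 1318.
Difference: |1603 − 1318| = 285.

Plan B is cheaper by 285.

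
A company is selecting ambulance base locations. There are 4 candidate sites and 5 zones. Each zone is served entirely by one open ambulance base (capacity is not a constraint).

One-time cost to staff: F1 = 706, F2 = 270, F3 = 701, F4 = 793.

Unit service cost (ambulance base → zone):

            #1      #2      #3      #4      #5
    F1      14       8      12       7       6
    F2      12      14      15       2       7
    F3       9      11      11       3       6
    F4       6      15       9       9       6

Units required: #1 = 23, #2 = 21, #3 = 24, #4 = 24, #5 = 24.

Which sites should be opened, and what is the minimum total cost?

For any fixed open set, each zone goes to its cheapest open site; total = fixed + service.
{F2}: #1→F2 12·23=276, #2→F2 14·21=294, #3→F2 15·24=360, #4→F2 2·24=48, #5→F2 7·24=168. Service 1146; fixed 270; total 1416.
{F3}: service 918 + fixed 701 = 1619
{F1}: service 1090 + fixed 706 = 1796
{F1, F2, F3, F4}: service 714 + fixed 2470 = 3184
(All 15 nonempty subsets were checked; F2 only is lowest.)

Open F2 only; minimum total cost 1416.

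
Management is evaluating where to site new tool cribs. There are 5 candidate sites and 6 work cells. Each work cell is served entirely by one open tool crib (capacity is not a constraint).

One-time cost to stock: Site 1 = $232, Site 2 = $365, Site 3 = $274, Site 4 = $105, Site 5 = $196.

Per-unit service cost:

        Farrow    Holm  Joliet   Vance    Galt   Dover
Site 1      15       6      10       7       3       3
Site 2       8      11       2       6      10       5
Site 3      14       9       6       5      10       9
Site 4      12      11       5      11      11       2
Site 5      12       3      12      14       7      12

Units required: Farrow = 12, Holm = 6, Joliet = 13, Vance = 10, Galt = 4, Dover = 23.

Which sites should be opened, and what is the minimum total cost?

Open Site 4 only; minimum total cost 580.

For any fixed open set, each work cell goes to its cheapest open site; total = fixed + service.
{Site 4}: Farrow→Site 4 12·12=144, Holm→Site 4 11·6=66, Joliet→Site 4 5·13=65, Vance→Site 4 11·10=110, Galt→Site 4 11·4=44, Dover→Site 4 2·23=46. Service 475; fixed 105; total 580.
{Site 1, Site 4}: service 373 + fixed 337 = 710
{Site 4, Site 5}: Farrow→Site 4 12·12=144, Holm→Site 5 3·6=18, Joliet→Site 4 5·13=65, Vance→Site 4 11·10=110, Galt→Site 5 7·4=28, Dover→Site 4 2·23=46. Service 411; fixed 301; total 712.
{Site 1, Site 2, Site 3, Site 4, Site 5}: service 248 + fixed 1172 = 1420
No other subset beats 580.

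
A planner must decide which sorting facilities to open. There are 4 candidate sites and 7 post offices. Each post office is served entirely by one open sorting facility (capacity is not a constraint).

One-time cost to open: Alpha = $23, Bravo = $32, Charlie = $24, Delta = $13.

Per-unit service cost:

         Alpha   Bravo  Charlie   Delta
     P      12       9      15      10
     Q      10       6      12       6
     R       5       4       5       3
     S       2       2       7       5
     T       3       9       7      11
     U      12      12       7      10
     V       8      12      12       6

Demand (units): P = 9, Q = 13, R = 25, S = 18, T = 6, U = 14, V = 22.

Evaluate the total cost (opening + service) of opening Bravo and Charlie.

Total cost: 755

Each post office is assigned to its cheapest site among the open ones.
{Bravo, Charlie}: P→Bravo 9·9=81, Q→Bravo 6·13=78, R→Bravo 4·25=100, S→Bravo 2·18=36, T→Charlie 7·6=42, U→Charlie 7·14=98, V→Bravo 12·22=264. Service 699; fixed 56; total 755.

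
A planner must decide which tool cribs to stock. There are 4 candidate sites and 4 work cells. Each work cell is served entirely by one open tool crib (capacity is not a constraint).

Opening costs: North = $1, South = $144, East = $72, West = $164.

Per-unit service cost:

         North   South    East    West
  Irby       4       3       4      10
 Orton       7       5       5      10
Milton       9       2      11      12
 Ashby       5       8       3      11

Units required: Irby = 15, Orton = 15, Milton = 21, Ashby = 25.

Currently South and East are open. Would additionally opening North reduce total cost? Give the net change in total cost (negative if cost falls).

No — net change +1 (cost rises by 1).

Current service cost with {South, East}: 237.
Adding North: each work cell re-picks its cheapest; new service cost 237, saving 0.
Extra fixed cost: 1. Net change = 1 − 0 = 1.
(Totals: 453 → 454.)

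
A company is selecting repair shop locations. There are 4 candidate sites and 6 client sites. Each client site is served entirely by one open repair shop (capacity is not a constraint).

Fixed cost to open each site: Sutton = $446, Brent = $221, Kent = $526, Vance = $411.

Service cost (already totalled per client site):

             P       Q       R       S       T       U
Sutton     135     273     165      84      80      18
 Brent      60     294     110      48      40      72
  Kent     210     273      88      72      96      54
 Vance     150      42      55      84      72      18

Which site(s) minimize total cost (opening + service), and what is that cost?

Open Vance only; minimum total cost 832.

For any fixed open set, each client site goes to its cheapest open site; total = fixed + service.
{Vance}: P→Vance 150, Q→Vance 42, R→Vance 55, S→Vance 84, T→Vance 72, U→Vance 18. Service 421; fixed 411; total 832.
{Brent}: service 624 + fixed 221 = 845
{Brent, Vance}: service 263 + fixed 632 = 895
{Sutton, Brent, Kent, Vance}: service 263 + fixed 1604 = 1867
No other subset beats 832.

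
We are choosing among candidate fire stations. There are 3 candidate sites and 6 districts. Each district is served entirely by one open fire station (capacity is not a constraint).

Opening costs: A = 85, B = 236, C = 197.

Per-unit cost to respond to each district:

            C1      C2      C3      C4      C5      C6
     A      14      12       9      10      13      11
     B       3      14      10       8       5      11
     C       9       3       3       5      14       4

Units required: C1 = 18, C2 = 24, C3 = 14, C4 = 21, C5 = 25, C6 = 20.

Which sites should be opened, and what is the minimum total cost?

Open B and C; minimum total cost 911.

For any fixed open set, each district goes to its cheapest open site; total = fixed + service.
{B, C}: C1→B 3·18=54, C2→C 3·24=72, C3→C 3·14=42, C4→C 5·21=105, C5→B 5·25=125, C6→C 4·20=80. Service 478; fixed 433; total 911.
{A, B, C}: service 478 + fixed 518 = 996
{C}: service 811 + fixed 197 = 1008
{A}: service 1421 + fixed 85 = 1506
No other subset beats 911.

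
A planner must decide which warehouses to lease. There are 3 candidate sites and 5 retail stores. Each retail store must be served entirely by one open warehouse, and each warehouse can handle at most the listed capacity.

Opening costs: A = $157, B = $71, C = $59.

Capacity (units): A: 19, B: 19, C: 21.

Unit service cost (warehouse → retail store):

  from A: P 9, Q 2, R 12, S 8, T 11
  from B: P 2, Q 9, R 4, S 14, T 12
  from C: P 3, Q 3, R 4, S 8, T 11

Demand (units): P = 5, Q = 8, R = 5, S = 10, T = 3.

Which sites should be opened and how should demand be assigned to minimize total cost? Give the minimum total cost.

Minimum total cost: 297

Open {B, C}: P→B 2·5=10, Q→C 3·8=24, R→B 4·5=20, S→C 8·10=80, T→C 11·3=33.
Loads: B carries 10/19, C carries 21/21. Service 167; fixed 130; total 297.
Next best feasible plan costs 300.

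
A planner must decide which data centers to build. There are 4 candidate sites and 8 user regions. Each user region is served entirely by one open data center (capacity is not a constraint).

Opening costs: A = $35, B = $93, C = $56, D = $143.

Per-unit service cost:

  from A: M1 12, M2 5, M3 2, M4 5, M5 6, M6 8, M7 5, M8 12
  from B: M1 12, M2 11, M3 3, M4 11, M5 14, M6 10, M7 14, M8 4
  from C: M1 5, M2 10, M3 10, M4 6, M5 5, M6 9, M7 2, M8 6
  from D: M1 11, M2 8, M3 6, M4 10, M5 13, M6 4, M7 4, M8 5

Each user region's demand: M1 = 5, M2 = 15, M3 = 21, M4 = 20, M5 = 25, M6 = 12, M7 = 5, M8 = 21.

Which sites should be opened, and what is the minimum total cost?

For any fixed open set, each user region goes to its cheapest open site; total = fixed + service.
{A, C}: M1→C 5·5=25, M2→A 5·15=75, M3→A 2·21=42, M4→A 5·20=100, M5→C 5·25=125, M6→A 8·12=96, M7→C 2·5=10, M8→C 6·21=126. Service 599; fixed 91; total 690.
{A, B, C}: service 557 + fixed 184 = 741
{A, B}: service 632 + fixed 128 = 760
{A, B, C, D}: service 509 + fixed 327 = 836
No other subset beats 690.

Open A and C; minimum total cost 690.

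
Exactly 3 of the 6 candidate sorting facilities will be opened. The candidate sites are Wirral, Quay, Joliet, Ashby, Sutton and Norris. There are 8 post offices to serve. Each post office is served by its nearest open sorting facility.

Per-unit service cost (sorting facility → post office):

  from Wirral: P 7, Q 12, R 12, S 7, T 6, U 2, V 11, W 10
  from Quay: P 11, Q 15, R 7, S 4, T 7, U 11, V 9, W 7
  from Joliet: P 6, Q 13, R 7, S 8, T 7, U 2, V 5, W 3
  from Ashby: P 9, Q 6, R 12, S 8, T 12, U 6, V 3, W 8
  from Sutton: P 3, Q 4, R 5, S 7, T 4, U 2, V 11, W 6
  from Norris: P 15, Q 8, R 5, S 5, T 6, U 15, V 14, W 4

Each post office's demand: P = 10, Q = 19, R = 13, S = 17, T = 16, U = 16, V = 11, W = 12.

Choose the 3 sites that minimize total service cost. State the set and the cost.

With exactly 3 open, each post office uses its cheapest among the chosen.
{Quay, Joliet, Sutton}: P→Sutton 3·10=30, Q→Sutton 4·19=76, R→Sutton 5·13=65, S→Quay 4·17=68, T→Sutton 4·16=64, U→Joliet 2·16=32, V→Joliet 5·11=55, W→Joliet 3·12=36. Service cost 426.
{Ashby, Sutton, Norris}: service cost 433
{Quay, Ashby, Sutton}: service cost 440
Among all 20 size-3 choices, {Quay, Joliet, Sutton} is lowest.

Choose Quay, Joliet and Sutton; total service cost 426.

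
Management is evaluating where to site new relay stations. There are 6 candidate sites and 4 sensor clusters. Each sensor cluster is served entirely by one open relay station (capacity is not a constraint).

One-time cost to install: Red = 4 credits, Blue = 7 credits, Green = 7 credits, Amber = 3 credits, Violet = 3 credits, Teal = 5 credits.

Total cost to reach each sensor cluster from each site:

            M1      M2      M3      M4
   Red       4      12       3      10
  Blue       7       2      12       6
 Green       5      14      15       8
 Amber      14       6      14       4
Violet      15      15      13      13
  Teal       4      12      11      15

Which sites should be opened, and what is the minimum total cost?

For any fixed open set, each sensor cluster goes to its cheapest open site; total = fixed + service.
{Red, Amber}: M1→Red 4, M2→Amber 6, M3→Red 3, M4→Amber 4. Service 17; fixed 7; total 24.
{Red, Blue}: service 15 + fixed 11 = 26
{Red, Blue, Amber}: service 13 + fixed 14 = 27
{Red, Blue, Green, Amber, Violet, Teal}: M1→Red 4, M2→Blue 2, M3→Red 3, M4→Amber 4. Service 13; fixed 29; total 42.
No other subset beats 24.

Open Red and Amber; minimum total cost 24.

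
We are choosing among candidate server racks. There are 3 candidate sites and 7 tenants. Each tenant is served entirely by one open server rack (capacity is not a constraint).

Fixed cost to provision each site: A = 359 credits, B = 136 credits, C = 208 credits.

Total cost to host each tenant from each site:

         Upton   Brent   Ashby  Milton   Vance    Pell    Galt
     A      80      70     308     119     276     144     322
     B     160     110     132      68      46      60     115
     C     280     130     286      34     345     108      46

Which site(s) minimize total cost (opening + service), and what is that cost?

Open B only; minimum total cost 827.

For any fixed open set, each tenant goes to its cheapest open site; total = fixed + service.
{B}: Upton→B 160, Brent→B 110, Ashby→B 132, Milton→B 68, Vance→B 46, Pell→B 60, Galt→B 115. Service 691; fixed 136; total 827.
{B, C}: Upton→B 160, Brent→B 110, Ashby→B 132, Milton→C 34, Vance→B 46, Pell→B 60, Galt→C 46. Service 588; fixed 344; total 932.
{A, B}: service 571 + fixed 495 = 1066
{A, B, C}: service 468 + fixed 703 = 1171
No other subset beats 827.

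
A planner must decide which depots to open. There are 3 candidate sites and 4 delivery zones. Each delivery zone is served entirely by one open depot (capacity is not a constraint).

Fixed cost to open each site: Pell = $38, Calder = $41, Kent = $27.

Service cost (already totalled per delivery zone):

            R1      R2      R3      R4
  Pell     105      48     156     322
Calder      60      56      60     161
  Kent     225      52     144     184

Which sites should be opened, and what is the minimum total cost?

Open Calder only; minimum total cost 378.

For any fixed open set, each delivery zone goes to its cheapest open site; total = fixed + service.
{Calder}: R1→Calder 60, R2→Calder 56, R3→Calder 60, R4→Calder 161. Service 337; fixed 41; total 378.
{Calder, Kent}: service 333 + fixed 68 = 401
{Pell, Calder}: service 329 + fixed 79 = 408
{Pell, Calder, Kent}: service 329 + fixed 106 = 435
No other subset beats 378.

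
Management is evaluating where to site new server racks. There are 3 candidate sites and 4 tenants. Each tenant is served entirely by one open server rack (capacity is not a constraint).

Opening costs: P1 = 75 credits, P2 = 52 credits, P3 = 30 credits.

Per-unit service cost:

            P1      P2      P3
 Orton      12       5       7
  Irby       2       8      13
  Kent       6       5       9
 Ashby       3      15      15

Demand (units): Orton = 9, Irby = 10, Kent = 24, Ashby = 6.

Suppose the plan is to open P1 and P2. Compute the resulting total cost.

Total cost: 330

Each tenant is assigned to its cheapest site among the open ones.
{P1, P2}: Orton→P2 5·9=45, Irby→P1 2·10=20, Kent→P2 5·24=120, Ashby→P1 3·6=18. Service 203; fixed 127; total 330.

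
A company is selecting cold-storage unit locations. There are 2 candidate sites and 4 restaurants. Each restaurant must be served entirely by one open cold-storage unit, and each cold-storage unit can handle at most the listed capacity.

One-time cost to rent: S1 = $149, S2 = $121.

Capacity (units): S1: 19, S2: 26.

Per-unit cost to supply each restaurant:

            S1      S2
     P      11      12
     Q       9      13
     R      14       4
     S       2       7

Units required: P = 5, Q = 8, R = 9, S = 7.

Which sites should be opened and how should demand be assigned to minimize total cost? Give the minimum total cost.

Open {S1, S2}: P→S2 12·5=60, Q→S1 9·8=72, R→S2 4·9=36, S→S1 2·7=14.
Loads: S1 carries 15/19, S2 carries 14/26. Service 182; fixed 270; total 452.
Next best feasible plan costs 479.

Minimum total cost: 452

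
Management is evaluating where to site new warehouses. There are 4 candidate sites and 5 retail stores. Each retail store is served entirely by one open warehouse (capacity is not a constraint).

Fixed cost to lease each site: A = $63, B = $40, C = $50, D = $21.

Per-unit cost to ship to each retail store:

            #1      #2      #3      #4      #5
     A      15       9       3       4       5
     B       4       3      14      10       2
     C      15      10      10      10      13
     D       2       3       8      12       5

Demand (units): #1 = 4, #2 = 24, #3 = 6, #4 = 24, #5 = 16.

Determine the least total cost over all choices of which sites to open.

Minimum total cost: 337

For any fixed open set, each retail store goes to its cheapest open site; total = fixed + service.
{A, B}: #1→B 4·4=16, #2→B 3·24=72, #3→A 3·6=18, #4→A 4·24=96, #5→B 2·16=32. Service 234; fixed 103; total 337.
{A, B, D}: #1→D 2·4=8, #2→B 3·24=72, #3→A 3·6=18, #4→A 4·24=96, #5→B 2·16=32. Service 226; fixed 124; total 350.
{A, D}: service 274 + fixed 84 = 358
{A, B, C, D}: service 226 + fixed 174 = 400
No other subset beats 337.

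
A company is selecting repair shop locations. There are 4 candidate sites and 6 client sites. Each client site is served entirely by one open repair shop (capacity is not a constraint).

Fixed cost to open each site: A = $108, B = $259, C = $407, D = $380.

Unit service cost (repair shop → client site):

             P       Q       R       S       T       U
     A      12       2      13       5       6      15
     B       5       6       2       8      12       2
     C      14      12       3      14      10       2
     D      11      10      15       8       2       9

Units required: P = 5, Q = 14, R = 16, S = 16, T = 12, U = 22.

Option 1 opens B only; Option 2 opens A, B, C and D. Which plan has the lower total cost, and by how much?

Option 1 is cheaper by 671.

Option 1: {B}: P→B 5·5=25, Q→B 6·14=84, R→B 2·16=32, S→B 8·16=128, T→B 12·12=144, U→B 2·22=44. Service 457; fixed 259; total 716.
Option 2: {A, B, C, D}: P→B 5·5=25, Q→A 2·14=28, R→B 2·16=32, S→A 5·16=80, T→D 2·12=24, U→B 2·22=44. Service 233; fixed 1154; total 1387.
Difference: |716 − 1387| = 671.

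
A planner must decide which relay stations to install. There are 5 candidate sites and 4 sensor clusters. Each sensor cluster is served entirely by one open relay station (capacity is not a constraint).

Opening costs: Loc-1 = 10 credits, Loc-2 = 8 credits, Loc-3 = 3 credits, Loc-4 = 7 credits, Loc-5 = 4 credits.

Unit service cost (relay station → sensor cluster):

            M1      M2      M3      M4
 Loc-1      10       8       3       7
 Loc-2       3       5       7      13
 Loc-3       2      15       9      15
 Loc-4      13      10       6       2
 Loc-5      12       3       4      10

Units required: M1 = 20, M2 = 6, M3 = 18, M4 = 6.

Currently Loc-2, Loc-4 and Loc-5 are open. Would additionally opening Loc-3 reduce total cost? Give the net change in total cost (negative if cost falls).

Current service cost with {Loc-2, Loc-4, Loc-5}: 162.
Adding Loc-3: each sensor cluster re-picks its cheapest; new service cost 142, saving 20.
Extra fixed cost: 3. Net change = 3 − 20 = -17.
(Totals: 181 → 164.)

Yes — net change −17 (cost falls by 17).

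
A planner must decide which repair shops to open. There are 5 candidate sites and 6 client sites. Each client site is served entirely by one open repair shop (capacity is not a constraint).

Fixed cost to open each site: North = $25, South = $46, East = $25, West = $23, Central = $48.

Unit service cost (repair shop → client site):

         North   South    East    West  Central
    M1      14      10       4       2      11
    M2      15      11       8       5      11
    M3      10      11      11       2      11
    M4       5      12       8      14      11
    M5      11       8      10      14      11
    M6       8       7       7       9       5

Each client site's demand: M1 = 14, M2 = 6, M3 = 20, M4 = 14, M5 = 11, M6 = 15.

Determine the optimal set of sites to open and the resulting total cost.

For any fixed open set, each client site goes to its cheapest open site; total = fixed + service.
{North, South, West}: M1→West 2·14=28, M2→West 5·6=30, M3→West 2·20=40, M4→North 5·14=70, M5→South 8·11=88, M6→South 7·15=105. Service 361; fixed 94; total 455.
{North, East, West}: M1→West 2·14=28, M2→West 5·6=30, M3→West 2·20=40, M4→North 5·14=70, M5→East 10·11=110, M6→East 7·15=105. Service 383; fixed 73; total 456.
{North, West}: service 409 + fixed 48 = 457
{North, South, East, West, Central}: M1→West 2·14=28, M2→West 5·6=30, M3→West 2·20=40, M4→North 5·14=70, M5→South 8·11=88, M6→Central 5·15=75. Service 331; fixed 167; total 498.
No other subset beats 455.

Open North, South and West; minimum total cost 455.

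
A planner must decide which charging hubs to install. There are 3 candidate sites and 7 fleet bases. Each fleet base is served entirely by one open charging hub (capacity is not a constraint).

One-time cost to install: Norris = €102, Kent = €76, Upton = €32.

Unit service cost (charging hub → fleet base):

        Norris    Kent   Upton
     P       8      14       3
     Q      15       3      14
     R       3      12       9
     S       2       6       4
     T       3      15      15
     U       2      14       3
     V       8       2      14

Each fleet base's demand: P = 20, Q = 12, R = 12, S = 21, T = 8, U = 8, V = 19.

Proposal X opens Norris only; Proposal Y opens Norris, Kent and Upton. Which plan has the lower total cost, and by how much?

Proposal X: {Norris}: P→Norris 8·20=160, Q→Norris 15·12=180, R→Norris 3·12=36, S→Norris 2·21=42, T→Norris 3·8=24, U→Norris 2·8=16, V→Norris 8·19=152. Service 610; fixed 102; total 712.
Proposal Y: {Norris, Kent, Upton}: P→Upton 3·20=60, Q→Kent 3·12=36, R→Norris 3·12=36, S→Norris 2·21=42, T→Norris 3·8=24, U→Norris 2·8=16, V→Kent 2·19=38. Service 252; fixed 210; total 462.
Difference: |712 − 462| = 250.

Proposal Y is cheaper by 250.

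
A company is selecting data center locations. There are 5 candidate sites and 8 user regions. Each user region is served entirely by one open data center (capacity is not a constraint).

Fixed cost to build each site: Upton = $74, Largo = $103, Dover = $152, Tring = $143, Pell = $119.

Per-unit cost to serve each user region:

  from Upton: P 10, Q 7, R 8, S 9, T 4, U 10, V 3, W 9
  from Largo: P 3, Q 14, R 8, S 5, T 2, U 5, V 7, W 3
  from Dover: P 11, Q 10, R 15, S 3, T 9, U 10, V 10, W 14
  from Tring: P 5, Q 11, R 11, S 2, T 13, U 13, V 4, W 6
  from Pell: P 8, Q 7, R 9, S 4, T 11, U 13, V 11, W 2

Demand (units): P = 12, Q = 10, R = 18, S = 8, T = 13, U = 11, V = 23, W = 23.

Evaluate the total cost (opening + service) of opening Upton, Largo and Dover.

Each user region is assigned to its cheapest site among the open ones.
{Upton, Largo, Dover}: P→Largo 3·12=36, Q→Upton 7·10=70, R→Upton 8·18=144, S→Dover 3·8=24, T→Largo 2·13=26, U→Largo 5·11=55, V→Upton 3·23=69, W→Largo 3·23=69. Service 493; fixed 329; total 822.

Total cost: 822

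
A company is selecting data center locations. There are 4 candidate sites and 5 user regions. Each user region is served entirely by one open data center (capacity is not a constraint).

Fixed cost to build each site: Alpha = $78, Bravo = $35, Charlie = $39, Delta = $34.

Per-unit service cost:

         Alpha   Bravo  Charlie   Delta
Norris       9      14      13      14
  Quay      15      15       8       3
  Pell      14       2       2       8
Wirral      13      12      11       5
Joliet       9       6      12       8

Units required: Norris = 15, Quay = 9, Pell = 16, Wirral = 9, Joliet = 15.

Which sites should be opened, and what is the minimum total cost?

For any fixed open set, each user region goes to its cheapest open site; total = fixed + service.
{Bravo, Delta}: Norris→Bravo 14·15=210, Quay→Delta 3·9=27, Pell→Bravo 2·16=32, Wirral→Delta 5·9=45, Joliet→Bravo 6·15=90. Service 404; fixed 69; total 473.
{Alpha, Bravo, Delta}: Norris→Alpha 9·15=135, Quay→Delta 3·9=27, Pell→Bravo 2·16=32, Wirral→Delta 5·9=45, Joliet→Bravo 6·15=90. Service 329; fixed 147; total 476.
{Charlie, Delta}: service 419 + fixed 73 = 492
{Alpha, Bravo, Charlie, Delta}: service 329 + fixed 186 = 515
No other subset beats 473.

Open Bravo and Delta; minimum total cost 473.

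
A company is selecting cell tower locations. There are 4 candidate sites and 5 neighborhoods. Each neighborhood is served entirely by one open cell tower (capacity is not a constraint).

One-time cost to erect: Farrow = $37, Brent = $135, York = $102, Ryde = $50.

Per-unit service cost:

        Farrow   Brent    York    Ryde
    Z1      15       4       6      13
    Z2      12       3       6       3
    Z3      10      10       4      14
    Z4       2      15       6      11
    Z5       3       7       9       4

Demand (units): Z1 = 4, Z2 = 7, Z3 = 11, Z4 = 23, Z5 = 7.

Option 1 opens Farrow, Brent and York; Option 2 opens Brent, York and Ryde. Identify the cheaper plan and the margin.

Option 1 is cheaper by 112.

Option 1: {Farrow, Brent, York}: Z1→Brent 4·4=16, Z2→Brent 3·7=21, Z3→York 4·11=44, Z4→Farrow 2·23=46, Z5→Farrow 3·7=21. Service 148; fixed 274; total 422.
Option 2: {Brent, York, Ryde}: Z1→Brent 4·4=16, Z2→Brent 3·7=21, Z3→York 4·11=44, Z4→York 6·23=138, Z5→Ryde 4·7=28. Service 247; fixed 287; total 534.
Difference: |422 − 534| = 112.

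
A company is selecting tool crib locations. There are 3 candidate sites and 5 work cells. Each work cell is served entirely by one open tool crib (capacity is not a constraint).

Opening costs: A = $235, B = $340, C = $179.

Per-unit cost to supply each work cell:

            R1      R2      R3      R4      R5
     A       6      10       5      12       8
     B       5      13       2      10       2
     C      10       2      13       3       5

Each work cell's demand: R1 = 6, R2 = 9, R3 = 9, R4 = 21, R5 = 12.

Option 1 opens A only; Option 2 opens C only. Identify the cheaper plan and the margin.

Option 2 is cheaper by 257.

Option 1: {A}: R1→A 6·6=36, R2→A 10·9=90, R3→A 5·9=45, R4→A 12·21=252, R5→A 8·12=96. Service 519; fixed 235; total 754.
Option 2: {C}: R1→C 10·6=60, R2→C 2·9=18, R3→C 13·9=117, R4→C 3·21=63, R5→C 5·12=60. Service 318; fixed 179; total 497.
Difference: |754 − 497| = 257.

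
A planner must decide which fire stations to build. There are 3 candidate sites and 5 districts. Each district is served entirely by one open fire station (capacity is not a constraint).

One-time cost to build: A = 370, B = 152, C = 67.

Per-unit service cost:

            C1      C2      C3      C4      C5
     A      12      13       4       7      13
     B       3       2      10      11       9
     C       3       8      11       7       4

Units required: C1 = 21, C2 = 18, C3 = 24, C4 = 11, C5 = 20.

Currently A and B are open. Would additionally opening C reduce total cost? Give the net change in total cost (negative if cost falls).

Yes — net change −33 (cost falls by 33).

Current service cost with {A, B}: 452.
Adding C: each district re-picks its cheapest; new service cost 352, saving 100.
Extra fixed cost: 67. Net change = 67 − 100 = -33.
(Totals: 974 → 941.)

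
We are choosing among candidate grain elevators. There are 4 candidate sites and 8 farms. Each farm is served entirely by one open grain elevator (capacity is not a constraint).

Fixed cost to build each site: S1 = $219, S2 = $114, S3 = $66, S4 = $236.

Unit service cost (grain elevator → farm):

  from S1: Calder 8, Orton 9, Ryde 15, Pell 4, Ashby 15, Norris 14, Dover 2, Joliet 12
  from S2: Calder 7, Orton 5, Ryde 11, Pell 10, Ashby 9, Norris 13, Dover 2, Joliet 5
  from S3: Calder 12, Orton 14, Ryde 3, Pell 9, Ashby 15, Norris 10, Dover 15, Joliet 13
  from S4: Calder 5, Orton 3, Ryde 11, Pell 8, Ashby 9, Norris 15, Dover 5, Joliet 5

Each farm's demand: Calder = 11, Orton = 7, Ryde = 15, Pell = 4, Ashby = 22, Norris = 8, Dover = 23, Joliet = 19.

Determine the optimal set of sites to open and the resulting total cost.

Open S2 and S3; minimum total cost 792.

For any fixed open set, each farm goes to its cheapest open site; total = fixed + service.
{S2, S3}: Calder→S2 7·11=77, Orton→S2 5·7=35, Ryde→S3 3·15=45, Pell→S3 9·4=36, Ashby→S2 9·22=198, Norris→S3 10·8=80, Dover→S2 2·23=46, Joliet→S2 5·19=95. Service 612; fixed 180; total 792.
{S2}: Calder→S2 7·11=77, Orton→S2 5·7=35, Ryde→S2 11·15=165, Pell→S2 10·4=40, Ashby→S2 9·22=198, Norris→S2 13·8=104, Dover→S2 2·23=46, Joliet→S2 5·19=95. Service 760; fixed 114; total 874.
{S3, S4}: Calder→S4 5·11=55, Orton→S4 3·7=21, Ryde→S3 3·15=45, Pell→S4 8·4=32, Ashby→S4 9·22=198, Norris→S3 10·8=80, Dover→S4 5·23=115, Joliet→S4 5·19=95. Service 641; fixed 302; total 943.
{S1, S2, S3, S4}: service 556 + fixed 635 = 1191
(All 15 nonempty subsets were checked; S2 and S3 is lowest.)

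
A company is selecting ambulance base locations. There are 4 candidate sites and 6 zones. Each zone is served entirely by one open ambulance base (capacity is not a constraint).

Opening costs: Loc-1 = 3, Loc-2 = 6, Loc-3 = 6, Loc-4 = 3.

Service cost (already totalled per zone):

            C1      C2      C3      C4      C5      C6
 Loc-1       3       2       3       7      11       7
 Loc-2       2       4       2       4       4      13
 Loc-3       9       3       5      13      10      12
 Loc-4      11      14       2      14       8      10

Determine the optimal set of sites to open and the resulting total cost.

For any fixed open set, each zone goes to its cheapest open site; total = fixed + service.
{Loc-1, Loc-2}: C1→Loc-2 2, C2→Loc-1 2, C3→Loc-2 2, C4→Loc-2 4, C5→Loc-2 4, C6→Loc-1 7. Service 21; fixed 9; total 30.
{Loc-1, Loc-2, Loc-4}: service 21 + fixed 12 = 33
{Loc-1, Loc-4}: C1→Loc-1 3, C2→Loc-1 2, C3→Loc-4 2, C4→Loc-1 7, C5→Loc-4 8, C6→Loc-1 7. Service 29; fixed 6; total 35.
{Loc-1, Loc-2, Loc-3, Loc-4}: C1→Loc-2 2, C2→Loc-1 2, C3→Loc-2 2, C4→Loc-2 4, C5→Loc-2 4, C6→Loc-1 7. Service 21; fixed 18; total 39.
No other subset beats 30.

Open Loc-1 and Loc-2; minimum total cost 30.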